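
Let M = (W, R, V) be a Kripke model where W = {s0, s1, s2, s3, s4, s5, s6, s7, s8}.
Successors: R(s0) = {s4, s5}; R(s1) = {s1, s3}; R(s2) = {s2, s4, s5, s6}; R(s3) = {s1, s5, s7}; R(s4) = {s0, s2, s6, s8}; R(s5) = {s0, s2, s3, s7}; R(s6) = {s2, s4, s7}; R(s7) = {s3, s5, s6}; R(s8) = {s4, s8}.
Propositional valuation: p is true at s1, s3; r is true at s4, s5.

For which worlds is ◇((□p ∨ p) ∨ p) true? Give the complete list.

Let φ = ◇((□p ∨ p) ∨ p). Evaluate φ at each world:
  s0 (successors {s4, s5}): φ is false.
  s1 (successors {s1, s3}): φ is true.
  s2 (successors {s2, s4, s5, s6}): φ is false.
  s3 (successors {s1, s5, s7}): φ is true.
  s4 (successors {s0, s2, s6, s8}): φ is false.
  s5 (successors {s0, s2, s3, s7}): φ is true.
  s6 (successors {s2, s4, s7}): φ is false.
  s7 (successors {s3, s5, s6}): φ is true.
  s8 (successors {s4, s8}): φ is false.
For instance, at s5:
  At s5: ◇((□p ∨ p) ∨ p) requires (□p ∨ p) ∨ p at some successor in {s0, s2, s3, s7}.
    (□p ∨ p) ∨ p holds at s3, so ◇((□p ∨ p) ∨ p) is true at s5.
      At s3: □p ∨ p is true, p is true, so (□p ∨ p) ∨ p is true.
Satisfying worlds: {s1, s3, s5, s7}

s1, s3, s5, s7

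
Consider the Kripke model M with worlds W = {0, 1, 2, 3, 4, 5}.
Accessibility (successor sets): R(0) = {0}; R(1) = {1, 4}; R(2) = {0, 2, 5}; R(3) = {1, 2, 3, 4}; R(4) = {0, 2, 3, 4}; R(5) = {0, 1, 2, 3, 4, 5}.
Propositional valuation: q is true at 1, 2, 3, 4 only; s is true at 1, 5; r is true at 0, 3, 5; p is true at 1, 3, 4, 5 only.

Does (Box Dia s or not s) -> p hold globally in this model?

Let φ = (Box Dia s or not s) -> p. Evaluate φ at each world:
  0 (successors {0}): φ is false.
  1 (successors {1, 4}): φ is true.
  2 (successors {0, 2, 5}): φ is false.
  3 (successors {1, 2, 3, 4}): φ is true.
  4 (successors {0, 2, 3, 4}): φ is true.
  5 (successors {0, 1, 2, 3, 4, 5}): φ is true.
Detail at 0 (counterexample):
  At 0: Box Dia s or not s is true, p is false, so (Box Dia s or not s) -> p is false.
    At 0: Box Dia s is false, not s is true, so Box Dia s or not s is true.
      At 0: Box Dia s requires Dia s at every successor {0}.
        Dia s fails at 0, so Box Dia s is false at 0.

No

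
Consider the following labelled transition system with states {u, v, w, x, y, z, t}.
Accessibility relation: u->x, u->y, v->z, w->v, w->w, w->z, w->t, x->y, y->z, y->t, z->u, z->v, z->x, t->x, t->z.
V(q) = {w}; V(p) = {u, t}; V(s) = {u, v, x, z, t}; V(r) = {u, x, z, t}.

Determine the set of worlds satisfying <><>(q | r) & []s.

v, y, z, t

Let φ = <><>(q | r) & []s. Evaluate φ at each world:
  u (successors {x, y}): φ is false.
  v (successors {z}): φ is true.
  w (successors {v, w, z, t}): φ is false.
  x (successors {y}): φ is false.
  y (successors {z, t}): φ is true.
  z (successors {u, v, x}): φ is true.
  t (successors {x, z}): φ is true.
For instance, at z:
  At z: <><>(q | r) is true, []s is true, so <><>(q | r) & []s is true.
    At z: <><>(q | r) requires <>(q | r) at some successor in {u, v, x}.
      <>(q | r) holds at u, so <><>(q | r) is true at z.
    At z: []s requires s at every successor {u, v, x}.
      At u: s is true.
      At v: s is true.
      At x: s is true.
    So []s is true at z.
Satisfying worlds: {v, y, z, t}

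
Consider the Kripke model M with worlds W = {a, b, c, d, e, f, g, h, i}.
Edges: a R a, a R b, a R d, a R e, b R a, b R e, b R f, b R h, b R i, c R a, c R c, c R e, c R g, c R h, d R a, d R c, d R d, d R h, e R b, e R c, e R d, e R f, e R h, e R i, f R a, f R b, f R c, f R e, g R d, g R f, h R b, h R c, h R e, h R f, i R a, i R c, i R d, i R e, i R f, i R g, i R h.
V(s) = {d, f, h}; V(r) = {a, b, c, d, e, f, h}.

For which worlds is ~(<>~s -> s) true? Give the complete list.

a, b, c, e, i

Let φ = ~(<>~s -> s). Evaluate φ at each world:
  a (successors {a, b, d, e}): φ is true.
  b (successors {a, e, f, h, i}): φ is true.
  c (successors {a, c, e, g, h}): φ is true.
  d (successors {a, c, d, h}): φ is false.
  e (successors {b, c, d, f, h, i}): φ is true.
  f (successors {a, b, c, e}): φ is false.
  g (successors {d, f}): φ is false.
  h (successors {b, c, e, f}): φ is false.
  i (successors {a, c, d, e, f, g, h}): φ is true.
For instance, at b:
  At b: <>~s -> s is false, so ~(<>~s -> s) is true.
    At b: <>~s is true, s is false, so <>~s -> s is false.
      At b: <>~s requires ~s at some successor in {a, e, f, h, i}.
        ~s holds at a, so <>~s is true at b.
Satisfying worlds: {a, b, c, e, i}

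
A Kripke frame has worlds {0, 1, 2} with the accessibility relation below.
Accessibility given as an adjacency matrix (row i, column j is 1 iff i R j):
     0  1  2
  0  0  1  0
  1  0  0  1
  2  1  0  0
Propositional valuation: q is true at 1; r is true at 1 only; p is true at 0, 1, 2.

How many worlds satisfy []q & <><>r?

Recall that []ψ holds at a world iff ψ holds at every accessible world, and <>ψ holds iff ψ holds at some accessible world.
Let φ = []q & <><>r. Evaluate φ at each world:
  0 (successors {1}): φ is false.
  1 (successors {2}): φ is false.
  2 (successors {0}): φ is false.
For instance, at 1:
  At 1: []q is false, <><>r is false, so []q & <><>r is false.
    At 1: []q requires q at every successor {2}.
      q fails at 2, so []q is false at 1.
    At 1: <><>r requires <>r at some successor in {2}.
      At 2: <>r is false.
    So <><>r is false at 1.
Satisfying worlds: none.

0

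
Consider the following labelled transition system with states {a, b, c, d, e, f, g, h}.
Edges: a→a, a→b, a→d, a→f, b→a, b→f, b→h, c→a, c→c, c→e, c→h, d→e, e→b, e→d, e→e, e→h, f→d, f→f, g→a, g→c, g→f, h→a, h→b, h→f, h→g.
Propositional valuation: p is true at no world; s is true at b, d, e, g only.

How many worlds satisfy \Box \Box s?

Recall that \Box ψ holds at a world iff ψ holds at every accessible world, and \Diamond ψ holds iff ψ holds at some accessible world.
Let φ = \Box \Box s. Evaluate φ at each world:
  a (successors {a, b, d, f}): φ is false.
  b (successors {a, f, h}): φ is false.
  c (successors {a, c, e, h}): φ is false.
  d (successors {e}): φ is false.
  e (successors {b, d, e, h}): φ is false.
  f (successors {d, f}): φ is false.
  g (successors {a, c, f}): φ is false.
  h (successors {a, b, f, g}): φ is false.
For instance, at h:
  At h: \Box \Box s requires \Box s at every successor {a, b, f, g}.
    \Box s fails at a, so \Box \Box s is false at h.
      At a: \Box s requires s at every successor {a, b, d, f}.
        s fails at a, so \Box s is false at a.
Satisfying worlds: none.

0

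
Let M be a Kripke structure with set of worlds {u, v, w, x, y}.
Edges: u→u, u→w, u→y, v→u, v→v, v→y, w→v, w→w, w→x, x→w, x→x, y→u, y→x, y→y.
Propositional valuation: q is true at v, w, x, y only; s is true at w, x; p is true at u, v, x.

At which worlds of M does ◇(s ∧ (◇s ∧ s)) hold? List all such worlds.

Let φ = ◇(s ∧ (◇s ∧ s)). Evaluate φ at each world:
  u (successors {u, w, y}): φ is true.
  v (successors {u, v, y}): φ is false.
  w (successors {v, w, x}): φ is true.
  x (successors {w, x}): φ is true.
  y (successors {u, x, y}): φ is true.
For instance, at w:
  At w: ◇(s ∧ (◇s ∧ s)) requires s ∧ (◇s ∧ s) at some successor in {v, w, x}.
    s ∧ (◇s ∧ s) holds at w, so ◇(s ∧ (◇s ∧ s)) is true at w.
      At w: s is true, ◇s ∧ s is true, so s ∧ (◇s ∧ s) is true.
Satisfying worlds: {u, w, x, y}

u, w, x, y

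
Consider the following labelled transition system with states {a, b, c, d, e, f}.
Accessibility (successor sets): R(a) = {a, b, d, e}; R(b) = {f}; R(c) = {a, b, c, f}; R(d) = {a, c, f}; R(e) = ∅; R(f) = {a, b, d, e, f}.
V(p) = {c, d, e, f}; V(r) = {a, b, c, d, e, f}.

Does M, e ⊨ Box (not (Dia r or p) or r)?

Yes

At e: no accessible worlds, so Box (not (Dia r or p) or r) holds vacuously.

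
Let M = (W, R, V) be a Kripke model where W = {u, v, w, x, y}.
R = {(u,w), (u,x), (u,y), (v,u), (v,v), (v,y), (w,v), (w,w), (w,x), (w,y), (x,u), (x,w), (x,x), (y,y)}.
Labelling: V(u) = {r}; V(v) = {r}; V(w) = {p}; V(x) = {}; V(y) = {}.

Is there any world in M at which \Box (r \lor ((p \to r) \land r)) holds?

No

Let φ = \Box (r \lor ((p \to r) \land r)). Evaluate φ at each world:
  u (successors {w, x, y}): φ is false.
  v (successors {u, v, y}): φ is false.
  w (successors {v, w, x, y}): φ is false.
  x (successors {u, w, x}): φ is false.
  y (successors {y}): φ is false.
For instance, at u:
  At u: \Box (r \lor ((p \to r) \land r)) requires r \lor ((p \to r) \land r) at every successor {w, x, y}.
    r \lor ((p \to r) \land r) fails at w, so \Box (r \lor ((p \to r) \land r)) is false at u.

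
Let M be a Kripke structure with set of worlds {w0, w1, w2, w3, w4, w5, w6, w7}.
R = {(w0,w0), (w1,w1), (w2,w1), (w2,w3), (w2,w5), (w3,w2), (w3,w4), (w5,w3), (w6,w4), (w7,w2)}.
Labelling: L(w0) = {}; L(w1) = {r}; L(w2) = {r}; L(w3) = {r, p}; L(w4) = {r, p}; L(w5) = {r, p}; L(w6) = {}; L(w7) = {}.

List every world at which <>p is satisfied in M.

w2, w3, w5, w6

Let φ = <>p. Evaluate φ at each world:
  w0 (successors {w0}): φ is false.
  w1 (successors {w1}): φ is false.
  w2 (successors {w1, w3, w5}): φ is true.
  w3 (successors {w2, w4}): φ is true.
  w4 (successors ∅): φ is false.
  w5 (successors {w3}): φ is true.
  w6 (successors {w4}): φ is true.
  w7 (successors {w2}): φ is false.
For instance, at w0:
  At w0: <>p requires p at some successor in {w0}.
    At w0: p is false.
  So <>p is false at w0.
Satisfying worlds: {w2, w3, w5, w6}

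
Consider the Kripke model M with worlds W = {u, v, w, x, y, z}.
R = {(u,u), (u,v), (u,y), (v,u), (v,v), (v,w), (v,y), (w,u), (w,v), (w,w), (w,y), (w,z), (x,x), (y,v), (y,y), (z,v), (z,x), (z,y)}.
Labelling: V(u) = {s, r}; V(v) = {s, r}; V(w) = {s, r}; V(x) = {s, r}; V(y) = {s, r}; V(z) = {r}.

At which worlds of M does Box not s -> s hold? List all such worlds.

Let φ = Box not s -> s. Evaluate φ at each world:
  u (successors {u, v, y}): φ is true.
  v (successors {u, v, w, y}): φ is true.
  w (successors {u, v, w, y, z}): φ is true.
  x (successors {x}): φ is true.
  y (successors {v, y}): φ is true.
  z (successors {v, x, y}): φ is true.
For instance, at v:
  At v: Box not s is false, s is true, so Box not s -> s is true.
    At v: Box not s requires not s at every successor {u, v, w, y}.
      not s fails at u, so Box not s is false at v.
Satisfying worlds: {u, v, w, x, y, z}

u, v, w, x, y, z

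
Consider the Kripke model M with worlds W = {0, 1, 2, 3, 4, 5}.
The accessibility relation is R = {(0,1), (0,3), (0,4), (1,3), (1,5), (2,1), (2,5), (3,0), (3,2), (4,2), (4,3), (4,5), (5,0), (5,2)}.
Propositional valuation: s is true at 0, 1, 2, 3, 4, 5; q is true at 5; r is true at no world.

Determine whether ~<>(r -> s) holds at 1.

At 1: <>(r -> s) is true, so ~<>(r -> s) is false.
  At 1: <>(r -> s) requires r -> s at some successor in {3, 5}.
    r -> s holds at 3, so <>(r -> s) is true at 1.

No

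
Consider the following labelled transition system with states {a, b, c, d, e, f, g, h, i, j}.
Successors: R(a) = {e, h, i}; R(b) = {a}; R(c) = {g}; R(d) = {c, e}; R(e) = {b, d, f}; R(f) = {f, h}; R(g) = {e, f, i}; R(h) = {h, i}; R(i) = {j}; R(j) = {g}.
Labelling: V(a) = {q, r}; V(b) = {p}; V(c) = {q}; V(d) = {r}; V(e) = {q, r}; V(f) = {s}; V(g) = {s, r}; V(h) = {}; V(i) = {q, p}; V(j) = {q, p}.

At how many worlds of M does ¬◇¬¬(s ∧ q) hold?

10

Let φ = ¬◇¬¬(s ∧ q). Evaluate φ at each world:
  a (successors {e, h, i}): φ is true.
  b (successors {a}): φ is true.
  c (successors {g}): φ is true.
  d (successors {c, e}): φ is true.
  e (successors {b, d, f}): φ is true.
  f (successors {f, h}): φ is true.
  g (successors {e, f, i}): φ is true.
  h (successors {h, i}): φ is true.
  i (successors {j}): φ is true.
  j (successors {g}): φ is true.
For instance, at f:
  At f: ◇¬¬(s ∧ q) is false, so ¬◇¬¬(s ∧ q) is true.
    At f: ◇¬¬(s ∧ q) requires ¬¬(s ∧ q) at some successor in {f, h}.
      At f: ¬¬(s ∧ q) is false.
      At h: ¬¬(s ∧ q) is false.
    So ◇¬¬(s ∧ q) is false at f.
Satisfying worlds: {a, b, c, d, e, f, g, h, i, j}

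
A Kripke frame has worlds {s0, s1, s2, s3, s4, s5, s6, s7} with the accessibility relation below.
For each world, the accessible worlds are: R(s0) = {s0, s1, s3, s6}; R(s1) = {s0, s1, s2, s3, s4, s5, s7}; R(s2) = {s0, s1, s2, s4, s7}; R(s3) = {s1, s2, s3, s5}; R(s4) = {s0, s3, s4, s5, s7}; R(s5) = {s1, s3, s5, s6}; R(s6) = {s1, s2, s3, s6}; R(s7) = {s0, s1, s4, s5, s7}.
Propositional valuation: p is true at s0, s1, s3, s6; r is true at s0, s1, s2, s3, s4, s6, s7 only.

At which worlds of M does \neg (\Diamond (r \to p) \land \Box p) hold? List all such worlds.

s1, s2, s3, s4, s5, s6, s7

Let φ = \neg (\Diamond (r \to p) \land \Box p). Evaluate φ at each world:
  s0 (successors {s0, s1, s3, s6}): φ is false.
  s1 (successors {s0, s1, s2, s3, s4, s5, s7}): φ is true.
  s2 (successors {s0, s1, s2, s4, s7}): φ is true.
  s3 (successors {s1, s2, s3, s5}): φ is true.
  s4 (successors {s0, s3, s4, s5, s7}): φ is true.
  s5 (successors {s1, s3, s5, s6}): φ is true.
  s6 (successors {s1, s2, s3, s6}): φ is true.
  s7 (successors {s0, s1, s4, s5, s7}): φ is true.
For instance, at s2:
  At s2: \Diamond (r \to p) \land \Box p is false, so \neg (\Diamond (r \to p) \land \Box p) is true.
    At s2: \Diamond (r \to p) is true, \Box p is false, so \Diamond (r \to p) \land \Box p is false.
      At s2: \Diamond (r \to p) requires r \to p at some successor in {s0, s1, s2, s4, s7}.
        r \to p holds at s0, so \Diamond (r \to p) is true at s2.
      At s2: \Box p requires p at every successor {s0, s1, s2, s4, s7}.
        p fails at s2, so \Box p is false at s2.
Satisfying worlds: {s1, s2, s3, s4, s5, s6, s7}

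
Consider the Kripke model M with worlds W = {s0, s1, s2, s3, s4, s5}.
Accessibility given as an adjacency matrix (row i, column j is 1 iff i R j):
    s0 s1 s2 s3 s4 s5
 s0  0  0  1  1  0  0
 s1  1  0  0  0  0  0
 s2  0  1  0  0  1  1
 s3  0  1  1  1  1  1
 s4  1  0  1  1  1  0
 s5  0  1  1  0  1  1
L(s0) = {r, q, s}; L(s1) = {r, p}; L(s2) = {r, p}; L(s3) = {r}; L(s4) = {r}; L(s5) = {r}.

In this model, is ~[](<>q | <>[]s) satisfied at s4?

At s4: [](<>q | <>[]s) is false, so ~[](<>q | <>[]s) is true.
  At s4: [](<>q | <>[]s) requires <>q | <>[]s at every successor {s0, s2, s3, s4}.
    <>q | <>[]s fails at s0, so [](<>q | <>[]s) is false at s4.
      At s0: <>q is false, <>[]s is false, so <>q | <>[]s is false.

Yes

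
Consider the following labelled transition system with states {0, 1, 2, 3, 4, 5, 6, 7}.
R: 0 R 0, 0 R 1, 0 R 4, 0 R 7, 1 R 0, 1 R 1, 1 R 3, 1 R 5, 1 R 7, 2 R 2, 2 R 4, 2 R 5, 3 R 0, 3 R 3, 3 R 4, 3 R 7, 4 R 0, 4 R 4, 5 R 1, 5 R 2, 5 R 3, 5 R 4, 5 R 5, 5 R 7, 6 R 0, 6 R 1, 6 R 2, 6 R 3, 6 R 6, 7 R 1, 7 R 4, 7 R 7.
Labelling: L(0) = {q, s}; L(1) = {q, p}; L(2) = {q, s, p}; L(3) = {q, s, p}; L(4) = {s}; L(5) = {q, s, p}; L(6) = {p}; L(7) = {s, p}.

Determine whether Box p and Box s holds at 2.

No

At 2: Box p is false, Box s is true, so Box p and Box s is false.
  At 2: Box p requires p at every successor {2, 4, 5}.
    p fails at 4, so Box p is false at 2.
  At 2: Box s requires s at every successor {2, 4, 5}.
    At 2: s is true.
    At 4: s is true.
    At 5: s is true.
  So Box s is true at 2.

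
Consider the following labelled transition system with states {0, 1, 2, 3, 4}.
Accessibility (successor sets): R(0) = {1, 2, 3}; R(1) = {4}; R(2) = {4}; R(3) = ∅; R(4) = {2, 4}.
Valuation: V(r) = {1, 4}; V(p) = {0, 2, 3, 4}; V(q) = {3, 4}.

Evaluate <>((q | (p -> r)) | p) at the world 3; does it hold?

At 3: no accessible worlds, so <>((q | (p -> r)) | p) is false.

No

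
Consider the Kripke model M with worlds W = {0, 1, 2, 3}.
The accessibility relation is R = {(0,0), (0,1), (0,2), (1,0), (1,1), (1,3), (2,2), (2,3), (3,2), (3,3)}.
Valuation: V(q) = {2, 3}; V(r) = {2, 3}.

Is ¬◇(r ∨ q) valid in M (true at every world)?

No

Recall that ◇ψ holds at a world iff ψ holds at some accessible world.
Let φ = ¬◇(r ∨ q). Evaluate φ at each world:
  0 (successors {0, 1, 2}): φ is false.
  1 (successors {0, 1, 3}): φ is false.
  2 (successors {2, 3}): φ is false.
  3 (successors {2, 3}): φ is false.
Detail at 0 (counterexample):
  At 0: ◇(r ∨ q) is true, so ¬◇(r ∨ q) is false.
    At 0: ◇(r ∨ q) requires r ∨ q at some successor in {0, 1, 2}.
      r ∨ q holds at 2, so ◇(r ∨ q) is true at 0.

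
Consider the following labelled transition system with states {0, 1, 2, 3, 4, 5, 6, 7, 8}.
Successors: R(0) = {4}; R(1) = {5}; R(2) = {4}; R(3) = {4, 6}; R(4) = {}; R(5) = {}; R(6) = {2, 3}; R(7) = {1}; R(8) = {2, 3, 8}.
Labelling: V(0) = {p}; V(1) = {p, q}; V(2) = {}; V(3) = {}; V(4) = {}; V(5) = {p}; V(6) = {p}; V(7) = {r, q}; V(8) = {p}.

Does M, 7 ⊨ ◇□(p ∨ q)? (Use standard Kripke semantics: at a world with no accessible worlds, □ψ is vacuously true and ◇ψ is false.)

Yes

At 7: ◇□(p ∨ q) requires □(p ∨ q) at some successor in {1}.
  □(p ∨ q) holds at 1, so ◇□(p ∨ q) is true at 7.
    At 1: □(p ∨ q) requires p ∨ q at every successor {5}.
      At 5: p ∨ q is true.
    So □(p ∨ q) is true at 1.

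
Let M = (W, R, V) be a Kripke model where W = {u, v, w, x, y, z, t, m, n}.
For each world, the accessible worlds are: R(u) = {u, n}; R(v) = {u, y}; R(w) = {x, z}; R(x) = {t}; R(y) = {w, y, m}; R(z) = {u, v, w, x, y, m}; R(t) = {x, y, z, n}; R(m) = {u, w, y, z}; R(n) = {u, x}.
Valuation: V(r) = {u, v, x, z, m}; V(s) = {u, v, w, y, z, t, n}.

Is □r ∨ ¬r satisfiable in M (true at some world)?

Yes

Let φ = □r ∨ ¬r. Evaluate φ at each world:
  u (successors {u, n}): φ is false.
  v (successors {u, y}): φ is false.
  w (successors {x, z}): φ is true.
  x (successors {t}): φ is false.
  y (successors {w, y, m}): φ is true.
  z (successors {u, v, w, x, y, m}): φ is false.
  t (successors {x, y, z, n}): φ is true.
  m (successors {u, w, y, z}): φ is false.
  n (successors {u, x}): φ is true.
Detail at w (witness):
  At w: □r is true, ¬r is true, so □r ∨ ¬r is true.
    At w: □r requires r at every successor {x, z}.
      At x: r is true.
      At z: r is true.
    So □r is true at w.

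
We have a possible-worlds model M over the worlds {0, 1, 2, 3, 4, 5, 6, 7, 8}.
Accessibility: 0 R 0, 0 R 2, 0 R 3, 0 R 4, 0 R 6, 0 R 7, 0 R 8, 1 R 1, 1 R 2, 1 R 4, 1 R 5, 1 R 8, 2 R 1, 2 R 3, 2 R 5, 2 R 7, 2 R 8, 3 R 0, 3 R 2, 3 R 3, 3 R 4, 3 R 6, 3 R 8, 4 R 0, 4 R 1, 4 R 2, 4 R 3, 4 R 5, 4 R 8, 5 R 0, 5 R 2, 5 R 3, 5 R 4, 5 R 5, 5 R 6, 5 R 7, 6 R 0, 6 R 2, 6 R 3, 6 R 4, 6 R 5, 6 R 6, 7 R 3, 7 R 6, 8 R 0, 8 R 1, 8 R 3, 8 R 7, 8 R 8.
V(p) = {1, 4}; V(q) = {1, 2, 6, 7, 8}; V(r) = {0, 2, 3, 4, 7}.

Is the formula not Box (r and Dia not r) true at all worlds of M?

Yes

Let φ = not Box (r and Dia not r). Evaluate φ at each world:
  0 (successors {0, 2, 3, 4, 6, 7, 8}): φ is true.
  1 (successors {1, 2, 4, 5, 8}): φ is true.
  2 (successors {1, 3, 5, 7, 8}): φ is true.
  3 (successors {0, 2, 3, 4, 6, 8}): φ is true.
  4 (successors {0, 1, 2, 3, 5, 8}): φ is true.
  5 (successors {0, 2, 3, 4, 5, 6, 7}): φ is true.
  6 (successors {0, 2, 3, 4, 5, 6}): φ is true.
  7 (successors {3, 6}): φ is true.
  8 (successors {0, 1, 3, 7, 8}): φ is true.
For instance, at 6:
  At 6: Box (r and Dia not r) is false, so not Box (r and Dia not r) is true.
    At 6: Box (r and Dia not r) requires r and Dia not r at every successor {0, 2, 3, 4, 5, 6}.
      r and Dia not r fails at 5, so Box (r and Dia not r) is false at 6.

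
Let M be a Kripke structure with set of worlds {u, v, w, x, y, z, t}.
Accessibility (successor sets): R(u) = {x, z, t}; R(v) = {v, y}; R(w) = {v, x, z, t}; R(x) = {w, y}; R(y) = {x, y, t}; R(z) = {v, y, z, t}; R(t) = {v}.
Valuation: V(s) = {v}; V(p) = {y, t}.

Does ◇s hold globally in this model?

Let φ = ◇s. Evaluate φ at each world:
  u (successors {x, z, t}): φ is false.
  v (successors {v, y}): φ is true.
  w (successors {v, x, z, t}): φ is true.
  x (successors {w, y}): φ is false.
  y (successors {x, y, t}): φ is false.
  z (successors {v, y, z, t}): φ is true.
  t (successors {v}): φ is true.
Detail at u (counterexample):
  At u: ◇s requires s at some successor in {x, z, t}.
    At x: s is false.
    At z: s is false.
    At t: s is false.
  So ◇s is false at u.

No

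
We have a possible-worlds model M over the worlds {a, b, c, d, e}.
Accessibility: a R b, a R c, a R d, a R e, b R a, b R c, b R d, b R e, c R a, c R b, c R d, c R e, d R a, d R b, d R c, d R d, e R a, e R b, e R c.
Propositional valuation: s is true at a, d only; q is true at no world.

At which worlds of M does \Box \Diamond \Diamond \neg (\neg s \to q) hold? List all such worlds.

a, b, c, d, e

Recall that \Box ψ holds at a world iff ψ holds at every accessible world, and \Diamond ψ holds iff ψ holds at some accessible world.
Let φ = \Box \Diamond \Diamond \neg (\neg s \to q). Evaluate φ at each world:
  a (successors {b, c, d, e}): φ is true.
  b (successors {a, c, d, e}): φ is true.
  c (successors {a, b, d, e}): φ is true.
  d (successors {a, b, c, d}): φ is true.
  e (successors {a, b, c}): φ is true.
For instance, at d:
  At d: \Box \Diamond \Diamond \neg (\neg s \to q) requires \Diamond \Diamond \neg (\neg s \to q) at every successor {a, b, c, d}.
    At a: \Diamond \Diamond \neg (\neg s \to q) is true.
    At b: \Diamond \Diamond \neg (\neg s \to q) is true.
    At c: \Diamond \Diamond \neg (\neg s \to q) is true.
    At d: \Diamond \Diamond \neg (\neg s \to q) is true.
  So \Box \Diamond \Diamond \neg (\neg s \to q) is true at d.
Satisfying worlds: {a, b, c, d, e}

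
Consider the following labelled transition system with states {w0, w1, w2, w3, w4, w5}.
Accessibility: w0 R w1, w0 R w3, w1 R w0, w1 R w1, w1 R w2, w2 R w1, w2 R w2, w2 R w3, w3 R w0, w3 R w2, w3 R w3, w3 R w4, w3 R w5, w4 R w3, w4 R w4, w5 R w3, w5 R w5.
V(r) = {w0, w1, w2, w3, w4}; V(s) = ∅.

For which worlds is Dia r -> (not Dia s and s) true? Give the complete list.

none

Let φ = Dia r -> (not Dia s and s). Evaluate φ at each world:
  w0 (successors {w1, w3}): φ is false.
  w1 (successors {w0, w1, w2}): φ is false.
  w2 (successors {w1, w2, w3}): φ is false.
  w3 (successors {w0, w2, w3, w4, w5}): φ is false.
  w4 (successors {w3, w4}): φ is false.
  w5 (successors {w3, w5}): φ is false.
For instance, at w1:
  At w1: Dia r is true, not Dia s and s is false, so Dia r -> (not Dia s and s) is false.
    At w1: Dia r requires r at some successor in {w0, w1, w2}.
      r holds at w0, so Dia r is true at w1.
    At w1: not Dia s is true, s is false, so not Dia s and s is false.
      At w1: Dia s is false, so not Dia s is true.
Satisfying worlds: none.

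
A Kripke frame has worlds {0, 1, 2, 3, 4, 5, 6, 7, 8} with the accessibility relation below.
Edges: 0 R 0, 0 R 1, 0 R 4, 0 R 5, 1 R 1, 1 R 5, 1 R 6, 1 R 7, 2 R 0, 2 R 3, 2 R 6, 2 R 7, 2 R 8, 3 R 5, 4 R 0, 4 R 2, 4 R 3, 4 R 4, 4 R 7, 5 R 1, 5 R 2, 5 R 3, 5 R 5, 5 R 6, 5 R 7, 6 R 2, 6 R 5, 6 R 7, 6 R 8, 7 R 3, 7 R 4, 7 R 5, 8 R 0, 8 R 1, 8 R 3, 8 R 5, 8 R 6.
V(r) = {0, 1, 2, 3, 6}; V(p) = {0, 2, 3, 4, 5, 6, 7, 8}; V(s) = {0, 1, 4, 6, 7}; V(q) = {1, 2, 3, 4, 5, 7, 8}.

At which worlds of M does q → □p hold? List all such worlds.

Let φ = q → □p. Evaluate φ at each world:
  0 (successors {0, 1, 4, 5}): φ is true.
  1 (successors {1, 5, 6, 7}): φ is false.
  2 (successors {0, 3, 6, 7, 8}): φ is true.
  3 (successors {5}): φ is true.
  4 (successors {0, 2, 3, 4, 7}): φ is true.
  5 (successors {1, 2, 3, 5, 6, 7}): φ is false.
  6 (successors {2, 5, 7, 8}): φ is true.
  7 (successors {3, 4, 5}): φ is true.
  8 (successors {0, 1, 3, 5, 6}): φ is false.
For instance, at 3:
  At 3: q is true, □p is true, so q → □p is true.
    At 3: □p requires p at every successor {5}.
      At 5: p is true.
    So □p is true at 3.
Satisfying worlds: {0, 2, 3, 4, 6, 7}

0, 2, 3, 4, 6, 7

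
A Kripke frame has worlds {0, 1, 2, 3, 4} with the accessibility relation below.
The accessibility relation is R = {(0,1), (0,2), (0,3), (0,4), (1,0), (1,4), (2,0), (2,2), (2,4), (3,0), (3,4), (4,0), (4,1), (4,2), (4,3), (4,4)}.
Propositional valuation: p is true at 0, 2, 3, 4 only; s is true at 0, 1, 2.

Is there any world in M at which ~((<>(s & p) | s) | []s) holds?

No

Recall that []ψ holds at a world iff ψ holds at every accessible world, and <>ψ holds iff ψ holds at some accessible world.
Let φ = ~((<>(s & p) | s) | []s). Evaluate φ at each world:
  0 (successors {1, 2, 3, 4}): φ is false.
  1 (successors {0, 4}): φ is false.
  2 (successors {0, 2, 4}): φ is false.
  3 (successors {0, 4}): φ is false.
  4 (successors {0, 1, 2, 3, 4}): φ is false.
For instance, at 1:
  At 1: (<>(s & p) | s) | []s is true, so ~((<>(s & p) | s) | []s) is false.
    At 1: <>(s & p) | s is true, []s is false, so (<>(s & p) | s) | []s is true.
      At 1: <>(s & p) is true, s is true, so <>(s & p) | s is true.
      At 1: []s requires s at every successor {0, 4}.
        s fails at 4, so []s is false at 1.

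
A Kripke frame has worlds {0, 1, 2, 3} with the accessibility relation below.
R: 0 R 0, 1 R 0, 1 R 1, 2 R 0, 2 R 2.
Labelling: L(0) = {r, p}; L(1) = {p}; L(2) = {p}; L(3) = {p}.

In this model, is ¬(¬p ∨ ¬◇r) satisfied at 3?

No

At 3: ¬p ∨ ¬◇r is true, so ¬(¬p ∨ ¬◇r) is false.
  At 3: ¬p is false, ¬◇r is true, so ¬p ∨ ¬◇r is true.
    At 3: ◇r is false, so ¬◇r is true.
      At 3: no accessible worlds, so ◇r is false.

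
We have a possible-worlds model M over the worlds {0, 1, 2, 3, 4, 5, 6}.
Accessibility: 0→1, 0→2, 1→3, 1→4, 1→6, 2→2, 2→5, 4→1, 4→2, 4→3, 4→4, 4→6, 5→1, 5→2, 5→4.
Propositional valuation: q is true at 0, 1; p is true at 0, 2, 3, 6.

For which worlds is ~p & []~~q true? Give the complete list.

none

Recall that []ψ holds at a world iff ψ holds at every accessible world, and <>ψ holds iff ψ holds at some accessible world.
Let φ = ~p & []~~q. Evaluate φ at each world:
  0 (successors {1, 2}): φ is false.
  1 (successors {3, 4, 6}): φ is false.
  2 (successors {2, 5}): φ is false.
  3 (successors ∅): φ is false.
  4 (successors {1, 2, 3, 4, 6}): φ is false.
  5 (successors {1, 2, 4}): φ is false.
  6 (successors ∅): φ is false.
For instance, at 5:
  At 5: ~p is true, []~~q is false, so ~p & []~~q is false.
    At 5: []~~q requires ~~q at every successor {1, 2, 4}.
      ~~q fails at 2, so []~~q is false at 5.
Satisfying worlds: none.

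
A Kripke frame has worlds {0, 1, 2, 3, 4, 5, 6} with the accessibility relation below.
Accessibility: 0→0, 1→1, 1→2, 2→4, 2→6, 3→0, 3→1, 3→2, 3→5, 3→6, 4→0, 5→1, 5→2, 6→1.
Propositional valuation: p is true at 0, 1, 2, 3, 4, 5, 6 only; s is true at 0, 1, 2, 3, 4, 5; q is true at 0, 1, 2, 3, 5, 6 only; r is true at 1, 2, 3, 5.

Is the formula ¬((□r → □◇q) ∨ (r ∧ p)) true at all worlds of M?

Let φ = ¬((□r → □◇q) ∨ (r ∧ p)). Evaluate φ at each world:
  0 (successors {0}): φ is false.
  1 (successors {1, 2}): φ is false.
  2 (successors {4, 6}): φ is false.
  3 (successors {0, 1, 2, 5, 6}): φ is false.
  4 (successors {0}): φ is false.
  5 (successors {1, 2}): φ is false.
  6 (successors {1}): φ is false.
Detail at 0 (counterexample):
  At 0: (□r → □◇q) ∨ (r ∧ p) is true, so ¬((□r → □◇q) ∨ (r ∧ p)) is false.
    At 0: □r → □◇q is true, r ∧ p is false, so (□r → □◇q) ∨ (r ∧ p) is true.
      At 0: □r is false, □◇q is true, so □r → □◇q is true.

No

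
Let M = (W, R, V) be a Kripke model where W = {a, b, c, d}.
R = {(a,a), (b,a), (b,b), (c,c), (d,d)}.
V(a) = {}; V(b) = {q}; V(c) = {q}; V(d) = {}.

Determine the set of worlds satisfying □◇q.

c

Let φ = □◇q. Evaluate φ at each world:
  a (successors {a}): φ is false.
  b (successors {a, b}): φ is false.
  c (successors {c}): φ is true.
  d (successors {d}): φ is false.
For instance, at b:
  At b: □◇q requires ◇q at every successor {a, b}.
    ◇q fails at a, so □◇q is false at b.
      At a: ◇q requires q at some successor in {a}.
        At a: q is false.
      So ◇q is false at a.
Satisfying worlds: {c}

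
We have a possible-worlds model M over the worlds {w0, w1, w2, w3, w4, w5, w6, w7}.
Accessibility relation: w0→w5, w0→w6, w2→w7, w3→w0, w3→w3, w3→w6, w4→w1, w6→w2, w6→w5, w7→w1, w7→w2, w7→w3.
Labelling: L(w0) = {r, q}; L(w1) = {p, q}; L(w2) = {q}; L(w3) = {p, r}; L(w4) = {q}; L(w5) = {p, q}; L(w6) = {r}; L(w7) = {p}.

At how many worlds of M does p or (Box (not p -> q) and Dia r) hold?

Let φ = p or (Box (not p -> q) and Dia r). Evaluate φ at each world:
  w0 (successors {w5, w6}): φ is false.
  w1 (successors ∅): φ is true.
  w2 (successors {w7}): φ is false.
  w3 (successors {w0, w3, w6}): φ is true.
  w4 (successors {w1}): φ is false.
  w5 (successors ∅): φ is true.
  w6 (successors {w2, w5}): φ is false.
  w7 (successors {w1, w2, w3}): φ is true.
For instance, at w7:
  At w7: p is true, Box (not p -> q) and Dia r is true, so p or (Box (not p -> q) and Dia r) is true.
    At w7: Box (not p -> q) is true, Dia r is true, so Box (not p -> q) and Dia r is true.
      At w7: Box (not p -> q) requires not p -> q at every successor {w1, w2, w3}.
        At w1: not p -> q is true.
        At w2: not p -> q is true.
        At w3: not p -> q is true.
      So Box (not p -> q) is true at w7.
      At w7: Dia r requires r at some successor in {w1, w2, w3}.
        r holds at w3, so Dia r is true at w7.
Satisfying worlds: {w1, w3, w5, w7}

4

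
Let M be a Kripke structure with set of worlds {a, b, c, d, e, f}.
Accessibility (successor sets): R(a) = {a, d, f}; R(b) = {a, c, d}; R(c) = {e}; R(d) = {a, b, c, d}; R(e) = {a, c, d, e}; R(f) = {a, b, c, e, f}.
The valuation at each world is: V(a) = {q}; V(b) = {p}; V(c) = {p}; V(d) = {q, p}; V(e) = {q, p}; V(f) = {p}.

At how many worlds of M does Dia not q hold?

Let φ = Dia not q. Evaluate φ at each world:
  a (successors {a, d, f}): φ is true.
  b (successors {a, c, d}): φ is true.
  c (successors {e}): φ is false.
  d (successors {a, b, c, d}): φ is true.
  e (successors {a, c, d, e}): φ is true.
  f (successors {a, b, c, e, f}): φ is true.
For instance, at b:
  At b: Dia not q requires not q at some successor in {a, c, d}.
    not q holds at c, so Dia not q is true at b.
Satisfying worlds: {a, b, d, e, f}

5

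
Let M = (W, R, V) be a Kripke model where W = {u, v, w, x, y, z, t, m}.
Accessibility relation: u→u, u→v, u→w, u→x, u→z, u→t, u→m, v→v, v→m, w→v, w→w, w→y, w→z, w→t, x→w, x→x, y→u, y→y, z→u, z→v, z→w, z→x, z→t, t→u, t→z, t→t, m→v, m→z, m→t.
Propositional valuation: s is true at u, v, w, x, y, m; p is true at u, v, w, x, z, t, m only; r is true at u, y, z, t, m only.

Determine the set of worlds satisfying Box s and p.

Let φ = Box s and p. Evaluate φ at each world:
  u (successors {u, v, w, x, z, t, m}): φ is false.
  v (successors {v, m}): φ is true.
  w (successors {v, w, y, z, t}): φ is false.
  x (successors {w, x}): φ is true.
  y (successors {u, y}): φ is false.
  z (successors {u, v, w, x, t}): φ is false.
  t (successors {u, z, t}): φ is false.
  m (successors {v, z, t}): φ is false.
For instance, at v:
  At v: Box s is true, p is true, so Box s and p is true.
    At v: Box s requires s at every successor {v, m}.
      At v: s is true.
      At m: s is true.
    So Box s is true at v.
Satisfying worlds: {v, x}

v, x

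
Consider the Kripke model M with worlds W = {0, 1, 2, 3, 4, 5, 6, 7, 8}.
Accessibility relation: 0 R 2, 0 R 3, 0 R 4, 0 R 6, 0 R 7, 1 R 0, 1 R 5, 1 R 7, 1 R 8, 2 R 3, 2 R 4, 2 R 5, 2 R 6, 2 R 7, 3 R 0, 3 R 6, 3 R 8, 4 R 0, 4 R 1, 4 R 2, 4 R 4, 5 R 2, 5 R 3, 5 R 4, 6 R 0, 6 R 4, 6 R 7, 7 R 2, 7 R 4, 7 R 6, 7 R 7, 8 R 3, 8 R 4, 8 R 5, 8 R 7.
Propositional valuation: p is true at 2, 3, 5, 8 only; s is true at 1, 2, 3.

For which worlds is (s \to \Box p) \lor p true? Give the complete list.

Recall that \Box ψ holds at a world iff ψ holds at every accessible world, and \Diamond ψ holds iff ψ holds at some accessible world.
Let φ = (s \to \Box p) \lor p. Evaluate φ at each world:
  0 (successors {2, 3, 4, 6, 7}): φ is true.
  1 (successors {0, 5, 7, 8}): φ is false.
  2 (successors {3, 4, 5, 6, 7}): φ is true.
  3 (successors {0, 6, 8}): φ is true.
  4 (successors {0, 1, 2, 4}): φ is true.
  5 (successors {2, 3, 4}): φ is true.
  6 (successors {0, 4, 7}): φ is true.
  7 (successors {2, 4, 6, 7}): φ is true.
  8 (successors {3, 4, 5, 7}): φ is true.
For instance, at 4:
  At 4: s \to \Box p is true, p is false, so (s \to \Box p) \lor p is true.
    At 4: s is false, \Box p is false, so s \to \Box p is true.
      At 4: \Box p requires p at every successor {0, 1, 2, 4}.
        p fails at 0, so \Box p is false at 4.
Satisfying worlds: {0, 2, 3, 4, 5, 6, 7, 8}

0, 2, 3, 4, 5, 6, 7, 8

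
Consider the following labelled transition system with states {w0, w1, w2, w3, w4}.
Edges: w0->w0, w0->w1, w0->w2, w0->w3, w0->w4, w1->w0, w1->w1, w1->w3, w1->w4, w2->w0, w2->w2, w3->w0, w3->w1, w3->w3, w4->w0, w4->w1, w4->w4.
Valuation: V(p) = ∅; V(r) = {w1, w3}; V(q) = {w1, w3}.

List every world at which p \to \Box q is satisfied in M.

Let φ = p \to \Box q. Evaluate φ at each world:
  w0 (successors {w0, w1, w2, w3, w4}): φ is true.
  w1 (successors {w0, w1, w3, w4}): φ is true.
  w2 (successors {w0, w2}): φ is true.
  w3 (successors {w0, w1, w3}): φ is true.
  w4 (successors {w0, w1, w4}): φ is true.
For instance, at w0:
  At w0: p is false, \Box q is false, so p \to \Box q is true.
    At w0: \Box q requires q at every successor {w0, w1, w2, w3, w4}.
      q fails at w0, so \Box q is false at w0.
Satisfying worlds: {w0, w1, w2, w3, w4}

w0, w1, w2, w3, w4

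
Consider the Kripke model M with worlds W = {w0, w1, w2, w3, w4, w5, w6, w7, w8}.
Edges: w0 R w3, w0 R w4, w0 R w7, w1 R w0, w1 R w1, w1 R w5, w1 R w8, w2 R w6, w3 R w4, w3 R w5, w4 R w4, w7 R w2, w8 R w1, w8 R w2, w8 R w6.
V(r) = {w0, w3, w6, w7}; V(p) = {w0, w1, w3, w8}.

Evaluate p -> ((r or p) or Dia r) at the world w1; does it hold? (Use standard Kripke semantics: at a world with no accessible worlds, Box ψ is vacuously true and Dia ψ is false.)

At w1: p is true, (r or p) or Dia r is true, so p -> ((r or p) or Dia r) is true.
  At w1: r or p is true, Dia r is true, so (r or p) or Dia r is true.
    At w1: Dia r requires r at some successor in {w0, w1, w5, w8}.
      r holds at w0, so Dia r is true at w1.

Yes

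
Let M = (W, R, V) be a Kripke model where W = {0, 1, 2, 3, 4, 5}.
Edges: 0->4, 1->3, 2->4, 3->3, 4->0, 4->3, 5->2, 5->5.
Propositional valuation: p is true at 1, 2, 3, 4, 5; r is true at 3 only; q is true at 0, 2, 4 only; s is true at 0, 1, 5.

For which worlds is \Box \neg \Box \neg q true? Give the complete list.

Let φ = \Box \neg \Box \neg q. Evaluate φ at each world:
  0 (successors {4}): φ is true.
  1 (successors {3}): φ is false.
  2 (successors {4}): φ is true.
  3 (successors {3}): φ is false.
  4 (successors {0, 3}): φ is false.
  5 (successors {2, 5}): φ is true.
For instance, at 5:
  At 5: \Box \neg \Box \neg q requires \neg \Box \neg q at every successor {2, 5}.
      At 2: \Box \neg q is false, so \neg \Box \neg q is true.
      At 5: \Box \neg q is false, so \neg \Box \neg q is true.
  So \Box \neg \Box \neg q is true at 5.
Satisfying worlds: {0, 2, 5}

0, 2, 5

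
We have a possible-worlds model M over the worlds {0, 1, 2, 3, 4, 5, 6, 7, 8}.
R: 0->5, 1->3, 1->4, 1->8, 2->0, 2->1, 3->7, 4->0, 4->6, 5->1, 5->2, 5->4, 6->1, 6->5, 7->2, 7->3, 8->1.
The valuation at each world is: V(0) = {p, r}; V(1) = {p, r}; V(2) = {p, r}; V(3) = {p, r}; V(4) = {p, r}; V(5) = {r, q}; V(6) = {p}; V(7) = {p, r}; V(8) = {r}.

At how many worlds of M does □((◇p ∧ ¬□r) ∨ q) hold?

1

Let φ = □((◇p ∧ ¬□r) ∨ q). Evaluate φ at each world:
  0 (successors {5}): φ is true.
  1 (successors {3, 4, 8}): φ is false.
  2 (successors {0, 1}): φ is false.
  3 (successors {7}): φ is false.
  4 (successors {0, 6}): φ is false.
  5 (successors {1, 2, 4}): φ is false.
  6 (successors {1, 5}): φ is false.
  7 (successors {2, 3}): φ is false.
  8 (successors {1}): φ is false.
For instance, at 8:
  At 8: □((◇p ∧ ¬□r) ∨ q) requires (◇p ∧ ¬□r) ∨ q at every successor {1}.
    (◇p ∧ ¬□r) ∨ q fails at 1, so □((◇p ∧ ¬□r) ∨ q) is false at 8.
      At 1: ◇p ∧ ¬□r is false, q is false, so (◇p ∧ ¬□r) ∨ q is false.
Satisfying worlds: {0}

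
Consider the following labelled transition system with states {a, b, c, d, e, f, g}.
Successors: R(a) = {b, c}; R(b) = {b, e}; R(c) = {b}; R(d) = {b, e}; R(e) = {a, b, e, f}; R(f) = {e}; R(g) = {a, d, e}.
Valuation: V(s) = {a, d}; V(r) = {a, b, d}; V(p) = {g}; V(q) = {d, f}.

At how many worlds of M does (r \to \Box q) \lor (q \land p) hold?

4

Recall that \Box ψ holds at a world iff ψ holds at every accessible world, and \Diamond ψ holds iff ψ holds at some accessible world.
Let φ = (r \to \Box q) \lor (q \land p). Evaluate φ at each world:
  a (successors {b, c}): φ is false.
  b (successors {b, e}): φ is false.
  c (successors {b}): φ is true.
  d (successors {b, e}): φ is false.
  e (successors {a, b, e, f}): φ is true.
  f (successors {e}): φ is true.
  g (successors {a, d, e}): φ is true.
For instance, at b:
  At b: r \to \Box q is false, q \land p is false, so (r \to \Box q) \lor (q \land p) is false.
    At b: r is true, \Box q is false, so r \to \Box q is false.
      At b: \Box q requires q at every successor {b, e}.
        q fails at b, so \Box q is false at b.
Satisfying worlds: {c, e, f, g}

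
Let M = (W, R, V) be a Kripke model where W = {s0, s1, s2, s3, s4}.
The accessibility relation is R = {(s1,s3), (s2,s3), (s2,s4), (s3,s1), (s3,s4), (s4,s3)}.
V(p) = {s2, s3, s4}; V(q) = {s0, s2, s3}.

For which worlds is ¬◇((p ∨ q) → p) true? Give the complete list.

Let φ = ¬◇((p ∨ q) → p). Evaluate φ at each world:
  s0 (successors ∅): φ is true.
  s1 (successors {s3}): φ is false.
  s2 (successors {s3, s4}): φ is false.
  s3 (successors {s1, s4}): φ is false.
  s4 (successors {s3}): φ is false.
For instance, at s4:
  At s4: ◇((p ∨ q) → p) is true, so ¬◇((p ∨ q) → p) is false.
    At s4: ◇((p ∨ q) → p) requires (p ∨ q) → p at some successor in {s3}.
      (p ∨ q) → p holds at s3, so ◇((p ∨ q) → p) is true at s4.
Satisfying worlds: {s0}

s0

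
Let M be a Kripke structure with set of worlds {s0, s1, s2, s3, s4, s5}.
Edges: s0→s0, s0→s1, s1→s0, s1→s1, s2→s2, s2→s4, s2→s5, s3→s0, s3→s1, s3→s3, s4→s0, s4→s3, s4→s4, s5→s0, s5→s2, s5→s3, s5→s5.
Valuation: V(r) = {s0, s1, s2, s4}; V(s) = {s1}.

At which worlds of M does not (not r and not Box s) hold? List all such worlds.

s0, s1, s2, s4

Let φ = not (not r and not Box s). Evaluate φ at each world:
  s0 (successors {s0, s1}): φ is true.
  s1 (successors {s0, s1}): φ is true.
  s2 (successors {s2, s4, s5}): φ is true.
  s3 (successors {s0, s1, s3}): φ is false.
  s4 (successors {s0, s3, s4}): φ is true.
  s5 (successors {s0, s2, s3, s5}): φ is false.
For instance, at s1:
  At s1: not r and not Box s is false, so not (not r and not Box s) is true.
    At s1: not r is false, not Box s is true, so not r and not Box s is false.
      At s1: Box s is false, so not Box s is true.
Satisfying worlds: {s0, s1, s2, s4}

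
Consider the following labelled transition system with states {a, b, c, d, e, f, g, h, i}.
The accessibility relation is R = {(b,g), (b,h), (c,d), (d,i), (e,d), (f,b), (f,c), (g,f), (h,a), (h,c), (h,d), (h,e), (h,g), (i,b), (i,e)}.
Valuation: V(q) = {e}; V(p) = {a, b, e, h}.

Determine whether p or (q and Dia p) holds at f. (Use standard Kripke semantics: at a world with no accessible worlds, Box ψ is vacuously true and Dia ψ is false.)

No

At f: p is false, q and Dia p is false, so p or (q and Dia p) is false.
  At f: q is false, Dia p is true, so q and Dia p is false.
    At f: Dia p requires p at some successor in {b, c}.
      p holds at b, so Dia p is true at f.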